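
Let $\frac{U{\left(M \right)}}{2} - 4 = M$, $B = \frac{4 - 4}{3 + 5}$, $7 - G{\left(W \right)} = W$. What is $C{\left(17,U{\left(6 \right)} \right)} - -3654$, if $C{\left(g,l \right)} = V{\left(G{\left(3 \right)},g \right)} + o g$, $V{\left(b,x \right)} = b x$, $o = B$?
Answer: $3722$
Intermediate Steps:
$G{\left(W \right)} = 7 - W$
$B = 0$ ($B = \frac{0}{8} = 0 \cdot \frac{1}{8} = 0$)
$U{\left(M \right)} = 8 + 2 M$
$o = 0$
$C{\left(g,l \right)} = 4 g$ ($C{\left(g,l \right)} = \left(7 - 3\right) g + 0 g = \left(7 - 3\right) g + 0 = 4 g + 0 = 4 g$)
$C{\left(17,U{\left(6 \right)} \right)} - -3654 = 4 \cdot 17 - -3654 = 68 + 3654 = 3722$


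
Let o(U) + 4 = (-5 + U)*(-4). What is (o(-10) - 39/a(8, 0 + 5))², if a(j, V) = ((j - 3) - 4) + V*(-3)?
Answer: 677329/196 ≈ 3455.8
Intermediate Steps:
o(U) = 16 - 4*U (o(U) = -4 + (-5 + U)*(-4) = -4 + (20 - 4*U) = 16 - 4*U)
a(j, V) = -7 + j - 3*V (a(j, V) = ((-3 + j) - 4) - 3*V = (-7 + j) - 3*V = -7 + j - 3*V)
(o(-10) - 39/a(8, 0 + 5))² = ((16 - 4*(-10)) - 39/(-7 + 8 - 3*(0 + 5)))² = ((16 + 40) - 39/(-7 + 8 - 3*5))² = (56 - 39/(-7 + 8 - 15))² = (56 - 39/(-14))² = (56 - 39*(-1/14))² = (56 + 39/14)² = (823/14)² = 677329/196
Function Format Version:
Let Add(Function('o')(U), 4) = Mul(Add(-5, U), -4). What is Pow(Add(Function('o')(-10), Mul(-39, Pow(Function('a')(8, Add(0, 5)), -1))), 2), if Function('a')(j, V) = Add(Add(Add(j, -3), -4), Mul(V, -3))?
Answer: Rational(677329, 196) ≈ 3455.8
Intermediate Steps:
Function('o')(U) = Add(16, Mul(-4, U)) (Function('o')(U) = Add(-4, Mul(Add(-5, U), -4)) = Add(-4, Add(20, Mul(-4, U))) = Add(16, Mul(-4, U)))
Function('a')(j, V) = Add(-7, j, Mul(-3, V)) (Function('a')(j, V) = Add(Add(Add(-3, j), -4), Mul(-3, V)) = Add(Add(-7, j), Mul(-3, V)) = Add(-7, j, Mul(-3, V)))
Pow(Add(Function('o')(-10), Mul(-39, Pow(Function('a')(8, Add(0, 5)), -1))), 2) = Pow(Add(Add(16, Mul(-4, -10)), Mul(-39, Pow(Add(-7, 8, Mul(-3, Add(0, 5))), -1))), 2) = Pow(Add(Add(16, 40), Mul(-39, Pow(Add(-7, 8, Mul(-3, 5)), -1))), 2) = Pow(Add(56, Mul(-39, Pow(Add(-7, 8, -15), -1))), 2) = Pow(Add(56, Mul(-39, Pow(-14, -1))), 2) = Pow(Add(56, Mul(-39, Rational(-1, 14))), 2) = Pow(Add(56, Rational(39, 14)), 2) = Pow(Rational(823, 14), 2) = Rational(677329, 196)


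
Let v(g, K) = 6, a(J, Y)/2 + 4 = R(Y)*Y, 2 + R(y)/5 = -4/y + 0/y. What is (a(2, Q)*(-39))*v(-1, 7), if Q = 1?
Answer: 15912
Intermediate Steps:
R(y) = -10 - 20/y (R(y) = -10 + 5*(-4/y + 0/y) = -10 + 5*(-4/y + 0) = -10 + 5*(-4/y) = -10 - 20/y)
a(J, Y) = -8 + 2*Y*(-10 - 20/Y) (a(J, Y) = -8 + 2*((-10 - 20/Y)*Y) = -8 + 2*(Y*(-10 - 20/Y)) = -8 + 2*Y*(-10 - 20/Y))
(a(2, Q)*(-39))*v(-1, 7) = ((-48 - 20*1)*(-39))*6 = ((-48 - 20)*(-39))*6 = -68*(-39)*6 = 2652*6 = 15912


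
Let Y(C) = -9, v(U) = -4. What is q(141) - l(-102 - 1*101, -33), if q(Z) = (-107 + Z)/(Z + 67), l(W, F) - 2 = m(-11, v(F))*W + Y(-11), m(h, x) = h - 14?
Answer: -527055/104 ≈ -5067.8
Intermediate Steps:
m(h, x) = -14 + h
l(W, F) = -7 - 25*W (l(W, F) = 2 + ((-14 - 11)*W - 9) = 2 + (-25*W - 9) = 2 + (-9 - 25*W) = -7 - 25*W)
q(Z) = (-107 + Z)/(67 + Z)
q(141) - l(-102 - 1*101, -33) = (-107 + 141)/(67 + 141) - (-7 - 25*(-102 - 1*101)) = 34/208 - (-7 - 25*(-102 - 101)) = (1/208)*34 - (-7 - 25*(-203)) = 17/104 - (-7 + 5075) = 17/104 - 1*5068 = 17/104 - 5068 = -527055/104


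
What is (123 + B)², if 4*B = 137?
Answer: 395641/16 ≈ 24728.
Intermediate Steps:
B = 137/4 (B = (¼)*137 = 137/4 ≈ 34.250)
(123 + B)² = (123 + 137/4)² = (629/4)² = 395641/16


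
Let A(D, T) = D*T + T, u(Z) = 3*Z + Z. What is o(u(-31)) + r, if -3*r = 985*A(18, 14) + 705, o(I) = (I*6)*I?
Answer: 14053/3 ≈ 4684.3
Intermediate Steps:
u(Z) = 4*Z
o(I) = 6*I**2 (o(I) = (6*I)*I = 6*I**2)
A(D, T) = T + D*T
r = -262715/3 (r = -(985*(14*(1 + 18)) + 705)/3 = -(985*(14*19) + 705)/3 = -(985*266 + 705)/3 = -(262010 + 705)/3 = -1/3*262715 = -262715/3 ≈ -87572.)
o(u(-31)) + r = 6*(4*(-31))**2 - 262715/3 = 6*(-124)**2 - 262715/3 = 6*15376 - 262715/3 = 92256 - 262715/3 = 14053/3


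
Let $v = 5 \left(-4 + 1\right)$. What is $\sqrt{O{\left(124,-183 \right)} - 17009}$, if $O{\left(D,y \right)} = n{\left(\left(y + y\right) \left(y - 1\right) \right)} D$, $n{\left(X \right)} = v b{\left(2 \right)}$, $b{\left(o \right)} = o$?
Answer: $i \sqrt{20729} \approx 143.98 i$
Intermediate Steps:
$v = -15$ ($v = 5 \left(-3\right) = -15$)
$n{\left(X \right)} = -30$ ($n{\left(X \right)} = \left(-15\right) 2 = -30$)
$O{\left(D,y \right)} = - 30 D$
$\sqrt{O{\left(124,-183 \right)} - 17009} = \sqrt{\left(-30\right) 124 - 17009} = \sqrt{-3720 - 17009} = \sqrt{-20729} = i \sqrt{20729}$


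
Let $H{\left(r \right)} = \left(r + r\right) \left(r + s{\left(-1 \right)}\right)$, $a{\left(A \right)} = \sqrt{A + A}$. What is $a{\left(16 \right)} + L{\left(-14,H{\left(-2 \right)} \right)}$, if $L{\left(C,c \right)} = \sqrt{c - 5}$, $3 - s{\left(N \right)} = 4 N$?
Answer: $4 \sqrt{2} + 5 i \approx 5.6569 + 5.0 i$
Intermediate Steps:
$a{\left(A \right)} = \sqrt{2} \sqrt{A}$ ($a{\left(A \right)} = \sqrt{2 A} = \sqrt{2} \sqrt{A}$)
$s{\left(N \right)} = 3 - 4 N$
$H{\left(r \right)} = 2 r \left(7 + r\right)$ ($H{\left(r \right)} = \left(r + r\right) \left(r + \left(3 - -4\right)\right) = 2 r \left(r + \left(3 + 4\right)\right) = 2 r \left(r + 7\right) = 2 r \left(7 + r\right)$)
$L{\left(C,c \right)} = \sqrt{-5 + c}$
$a{\left(16 \right)} + L{\left(-14,H{\left(-2 \right)} \right)} = \sqrt{2} \sqrt{16} + \sqrt{-5 + 2 \left(-2\right) \left(7 - 2\right)} = \sqrt{2} \cdot 4 + \sqrt{-5 + 2 \left(-2\right) 5} = 4 \sqrt{2} + \sqrt{-5 - 20} = 4 \sqrt{2} + \sqrt{-25} = 4 \sqrt{2} + 5 i$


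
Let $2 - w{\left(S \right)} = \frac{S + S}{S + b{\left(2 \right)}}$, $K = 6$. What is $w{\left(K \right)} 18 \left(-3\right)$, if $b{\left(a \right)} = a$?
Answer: $-27$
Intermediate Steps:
$w{\left(S \right)} = 2 - \frac{2 S}{2 + S}$ ($w{\left(S \right)} = 2 - \frac{S + S}{S + 2} = 2 - \frac{2 S}{2 + S}$)
$w{\left(K \right)} 18 \left(-3\right) = \frac{4}{2 + 6} \cdot 18 \left(-3\right) = \frac{4}{8} \cdot 18 \left(-3\right) = 4 \cdot \frac{1}{8} \cdot 18 \left(-3\right) = \frac{1}{2} \cdot 18 \left(-3\right) = 9 \left(-3\right) = -27$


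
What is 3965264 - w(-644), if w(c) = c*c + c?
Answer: 3551172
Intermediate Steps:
w(c) = c + c² (w(c) = c² + c = c + c²)
3965264 - w(-644) = 3965264 - (-644)*(1 - 644) = 3965264 - (-644)*(-643) = 3965264 - 1*414092 = 3965264 - 414092 = 3551172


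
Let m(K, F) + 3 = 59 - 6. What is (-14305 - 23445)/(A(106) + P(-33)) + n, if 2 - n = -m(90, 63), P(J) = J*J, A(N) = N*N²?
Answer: 12390342/238421 ≈ 51.968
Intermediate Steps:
m(K, F) = 50 (m(K, F) = -3 + (59 - 6) = -3 + 53 = 50)
A(N) = N³
P(J) = J²
n = 52 (n = 2 - (-1)*50 = 2 - 1*(-50) = 2 + 50 = 52)
(-14305 - 23445)/(A(106) + P(-33)) + n = (-14305 - 23445)/(106³ + (-33)²) + 52 = -37750/(1191016 + 1089) + 52 = -37750/1192105 + 52 = -37750*1/1192105 + 52 = -7550/238421 + 52 = 12390342/238421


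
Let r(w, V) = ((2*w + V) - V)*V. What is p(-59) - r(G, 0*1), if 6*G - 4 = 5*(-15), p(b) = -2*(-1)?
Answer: 2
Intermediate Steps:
p(b) = 2
G = -71/6 (G = 2/3 + (5*(-15))/6 = 2/3 + (1/6)*(-75) = 2/3 - 25/2 = -71/6 ≈ -11.833)
r(w, V) = 2*V*w (r(w, V) = ((V + 2*w) - V)*V = (2*w)*V = 2*V*w)
p(-59) - r(G, 0*1) = 2 - 2*0*1*(-71)/6 = 2 - 2*0*(-71)/6 = 2 - 1*0 = 2 + 0 = 2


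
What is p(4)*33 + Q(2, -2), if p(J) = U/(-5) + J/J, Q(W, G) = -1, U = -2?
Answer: 226/5 ≈ 45.200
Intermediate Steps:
p(J) = 7/5 (p(J) = -2/(-5) + J/J = -2*(-1/5) + 1 = 2/5 + 1 = 7/5)
p(4)*33 + Q(2, -2) = (7/5)*33 - 1 = 231/5 - 1 = 226/5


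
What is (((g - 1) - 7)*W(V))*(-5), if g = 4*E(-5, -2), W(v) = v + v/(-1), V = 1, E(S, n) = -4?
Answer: 0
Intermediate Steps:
W(v) = 0 (W(v) = v + v*(-1) = v - v = 0)
g = -16 (g = 4*(-4) = -16)
(((g - 1) - 7)*W(V))*(-5) = (((-16 - 1) - 7)*0)*(-5) = ((-17 - 7)*0)*(-5) = -24*0*(-5) = 0*(-5) = 0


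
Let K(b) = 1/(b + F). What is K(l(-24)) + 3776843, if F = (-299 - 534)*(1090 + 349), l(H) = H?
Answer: 4527343249372/1198711 ≈ 3.7768e+6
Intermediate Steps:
F = -1198687 (F = -833*1439 = -1198687)
K(b) = 1/(-1198687 + b) (K(b) = 1/(b - 1198687) = 1/(-1198687 + b))
K(l(-24)) + 3776843 = 1/(-1198687 - 24) + 3776843 = 1/(-1198711) + 3776843 = -1/1198711 + 3776843 = 4527343249372/1198711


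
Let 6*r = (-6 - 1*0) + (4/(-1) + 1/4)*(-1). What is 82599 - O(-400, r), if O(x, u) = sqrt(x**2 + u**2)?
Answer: 82599 - sqrt(10240009)/8 ≈ 82199.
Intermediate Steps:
r = -3/8 (r = ((-6 - 1*0) + (4/(-1) + 1/4)*(-1))/6 = ((-6 + 0) + (4*(-1) + 1*(1/4))*(-1))/6 = (-6 + (-4 + 1/4)*(-1))/6 = (-6 - 15/4*(-1))/6 = (-6 + 15/4)/6 = (1/6)*(-9/4) = -3/8 ≈ -0.37500)
O(x, u) = sqrt(u**2 + x**2)
82599 - O(-400, r) = 82599 - sqrt((-3/8)**2 + (-400)**2) = 82599 - sqrt(9/64 + 160000) = 82599 - sqrt(10240009/64) = 82599 - sqrt(10240009)/8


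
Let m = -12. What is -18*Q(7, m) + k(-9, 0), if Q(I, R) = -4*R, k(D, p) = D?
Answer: -873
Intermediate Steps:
-18*Q(7, m) + k(-9, 0) = -(-72)*(-12) - 9 = -18*48 - 9 = -864 - 9 = -873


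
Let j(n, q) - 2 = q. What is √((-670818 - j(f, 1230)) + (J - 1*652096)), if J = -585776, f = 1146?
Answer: 7*I*√38978 ≈ 1382.0*I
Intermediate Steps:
j(n, q) = 2 + q
√((-670818 - j(f, 1230)) + (J - 1*652096)) = √((-670818 - (2 + 1230)) + (-585776 - 1*652096)) = √((-670818 - 1*1232) + (-585776 - 652096)) = √((-670818 - 1232) - 1237872) = √(-672050 - 1237872) = √(-1909922) = 7*I*√38978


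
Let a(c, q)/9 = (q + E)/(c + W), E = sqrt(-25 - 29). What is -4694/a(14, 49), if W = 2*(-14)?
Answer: 3220084/22095 - 65716*I*sqrt(6)/7365 ≈ 145.74 - 21.856*I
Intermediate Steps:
W = -28
E = 3*I*sqrt(6) (E = sqrt(-54) = 3*I*sqrt(6) ≈ 7.3485*I)
a(c, q) = 9*(q + 3*I*sqrt(6))/(-28 + c) (a(c, q) = 9*((q + 3*I*sqrt(6))/(c - 28)) = 9*((q + 3*I*sqrt(6))/(-28 + c)) = 9*(q + 3*I*sqrt(6))/(-28 + c))
-4694/a(14, 49) = -4694*(-28 + 14)/(9*(49 + 3*I*sqrt(6))) = -4694*(-14/(9*(49 + 3*I*sqrt(6)))) = -4694/(-63/2 - 27*I*sqrt(6)/14)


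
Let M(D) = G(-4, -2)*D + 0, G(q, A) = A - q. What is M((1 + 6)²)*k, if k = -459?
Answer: -44982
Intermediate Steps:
M(D) = 2*D (M(D) = (-2 - 1*(-4))*D + 0 = (-2 + 4)*D + 0 = 2*D + 0 = 2*D)
M((1 + 6)²)*k = (2*(1 + 6)²)*(-459) = (2*7²)*(-459) = (2*49)*(-459) = 98*(-459) = -44982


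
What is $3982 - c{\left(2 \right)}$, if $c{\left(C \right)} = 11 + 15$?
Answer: $3956$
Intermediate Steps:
$c{\left(C \right)} = 26$
$3982 - c{\left(2 \right)} = 3982 - 26 = 3956$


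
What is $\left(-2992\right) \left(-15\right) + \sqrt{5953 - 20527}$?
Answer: $44880 + i \sqrt{14574} \approx 44880.0 + 120.72 i$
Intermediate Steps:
$\left(-2992\right) \left(-15\right) + \sqrt{5953 - 20527} = 44880 + \sqrt{-14574} = 44880 + i \sqrt{14574}$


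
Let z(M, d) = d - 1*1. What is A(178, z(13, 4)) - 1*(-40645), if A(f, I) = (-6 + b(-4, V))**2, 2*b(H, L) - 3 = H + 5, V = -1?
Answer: 40661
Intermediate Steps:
b(H, L) = 4 + H/2 (b(H, L) = 3/2 + (H + 5)/2 = 3/2 + (5 + H)/2 = 3/2 + (5/2 + H/2) = 4 + H/2)
z(M, d) = -1 + d (z(M, d) = d - 1 = -1 + d)
A(f, I) = 16 (A(f, I) = (-6 + (4 + (1/2)*(-4)))**2 = (-6 + (4 - 2))**2 = (-6 + 2)**2 = (-4)**2 = 16)
A(178, z(13, 4)) - 1*(-40645) = 16 - 1*(-40645) = 16 + 40645 = 40661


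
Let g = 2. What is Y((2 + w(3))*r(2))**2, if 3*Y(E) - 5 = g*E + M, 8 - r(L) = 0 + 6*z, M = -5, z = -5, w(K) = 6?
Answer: 369664/9 ≈ 41074.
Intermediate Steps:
r(L) = 38 (r(L) = 8 - (0 + 6*(-5)) = 8 - (0 - 30) = 8 - 1*(-30) = 8 + 30 = 38)
Y(E) = 2*E/3 (Y(E) = 5/3 + (2*E - 5)/3 = 5/3 + (-5 + 2*E)/3 = 5/3 + (-5/3 + 2*E/3) = 2*E/3)
Y((2 + w(3))*r(2))**2 = (2*((2 + 6)*38)/3)**2 = (2*(8*38)/3)**2 = ((2/3)*304)**2 = (608/3)**2 = 369664/9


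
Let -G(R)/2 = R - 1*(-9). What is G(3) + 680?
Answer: 656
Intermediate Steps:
G(R) = -18 - 2*R (G(R) = -2*(R - 1*(-9)) = -2*(R + 9) = -2*(9 + R) = -18 - 2*R)
G(3) + 680 = (-18 - 2*3) + 680 = (-18 - 6) + 680 = -24 + 680 = 656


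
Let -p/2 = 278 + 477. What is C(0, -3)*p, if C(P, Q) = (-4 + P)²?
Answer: -24160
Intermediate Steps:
p = -1510 (p = -2*(278 + 477) = -2*755 = -1510)
C(0, -3)*p = (-4 + 0)²*(-1510) = (-4)²*(-1510) = 16*(-1510) = -24160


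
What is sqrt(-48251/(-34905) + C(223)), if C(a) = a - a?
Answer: sqrt(1684201155)/34905 ≈ 1.1757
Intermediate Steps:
C(a) = 0
sqrt(-48251/(-34905) + C(223)) = sqrt(-48251/(-34905) + 0) = sqrt(-48251*(-1/34905) + 0) = sqrt(48251/34905 + 0) = sqrt(48251/34905) = sqrt(1684201155)/34905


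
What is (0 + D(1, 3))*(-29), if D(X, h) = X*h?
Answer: -87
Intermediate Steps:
(0 + D(1, 3))*(-29) = (0 + 1*3)*(-29) = (0 + 3)*(-29) = 3*(-29) = -87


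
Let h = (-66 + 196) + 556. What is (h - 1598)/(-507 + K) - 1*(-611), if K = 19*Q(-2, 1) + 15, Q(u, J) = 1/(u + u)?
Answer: 1217705/1987 ≈ 612.84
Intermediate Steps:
h = 686 (h = 130 + 556 = 686)
Q(u, J) = 1/(2*u)
K = 41/4 (K = 19*((½)/(-2)) + 15 = 19*((½)*(-½)) + 15 = 19*(-¼) + 15 = -19/4 + 15 = 41/4 ≈ 10.250)
(h - 1598)/(-507 + K) - 1*(-611) = (686 - 1598)/(-507 + 41/4) - 1*(-611) = -912/(-1987/4) + 611 = -912*(-4/1987) + 611 = 3648/1987 + 611 = 1217705/1987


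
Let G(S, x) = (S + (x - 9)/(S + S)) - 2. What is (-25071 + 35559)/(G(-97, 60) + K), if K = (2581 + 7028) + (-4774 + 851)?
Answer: 2034672/1083827 ≈ 1.8773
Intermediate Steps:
K = 5686 (K = 9609 - 3923 = 5686)
G(S, x) = -2 + S + (-9 + x)/(2*S) (G(S, x) = (S + (-9 + x)/((2*S))) - 2 = (S + (-9 + x)*(1/(2*S))) - 2 = (S + (-9 + x)/(2*S)) - 2 = -2 + S + (-9 + x)/(2*S))
(-25071 + 35559)/(G(-97, 60) + K) = (-25071 + 35559)/((½)*(-9 + 60 + 2*(-97)*(-2 - 97))/(-97) + 5686) = 10488/((½)*(-1/97)*(-9 + 60 + 2*(-97)*(-99)) + 5686) = 10488/((½)*(-1/97)*(-9 + 60 + 19206) + 5686) = 10488/((½)*(-1/97)*19257 + 5686) = 10488/(-19257/194 + 5686) = 10488/(1083827/194) = 10488*(194/1083827) = 2034672/1083827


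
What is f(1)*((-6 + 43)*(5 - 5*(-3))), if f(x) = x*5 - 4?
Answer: 740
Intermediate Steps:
f(x) = -4 + 5*x (f(x) = 5*x - 4 = -4 + 5*x)
f(1)*((-6 + 43)*(5 - 5*(-3))) = (-4 + 5*1)*((-6 + 43)*(5 - 5*(-3))) = (-4 + 5)*(37*(5 + 15)) = 1*(37*20) = 1*740 = 740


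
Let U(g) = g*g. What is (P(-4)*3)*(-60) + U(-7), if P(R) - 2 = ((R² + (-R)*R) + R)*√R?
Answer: -311 + 1440*I ≈ -311.0 + 1440.0*I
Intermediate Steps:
U(g) = g²
P(R) = 2 + R^(3/2) (P(R) = 2 + ((R² + (-R)*R) + R)*√R = 2 + ((R² - R²) + R)*√R = 2 + (0 + R)*√R = 2 + R*√R = 2 + R^(3/2))
(P(-4)*3)*(-60) + U(-7) = ((2 + (-4)^(3/2))*3)*(-60) + (-7)² = ((2 - 8*I)*3)*(-60) + 49 = (6 - 24*I)*(-60) + 49 = (-360 + 1440*I) + 49 = -311 + 1440*I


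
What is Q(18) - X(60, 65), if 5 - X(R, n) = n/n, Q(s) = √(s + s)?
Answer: 2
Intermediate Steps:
Q(s) = √2*√s (Q(s) = √(2*s) = √2*√s)
X(R, n) = 4 (X(R, n) = 5 - n/n = 5 - 1*1 = 5 - 1 = 4)
Q(18) - X(60, 65) = √2*√18 - 1*4 = √2*(3*√2) - 4 = 6 - 4 = 2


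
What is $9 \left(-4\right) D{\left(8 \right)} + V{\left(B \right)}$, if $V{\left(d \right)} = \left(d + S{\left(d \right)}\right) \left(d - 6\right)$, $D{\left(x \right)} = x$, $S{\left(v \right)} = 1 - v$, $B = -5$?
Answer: $-299$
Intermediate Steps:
$V{\left(d \right)} = -6 + d$ ($V{\left(d \right)} = \left(d - \left(-1 + d\right)\right) \left(d - 6\right) = 1 \left(-6 + d\right) = -6 + d$)
$9 \left(-4\right) D{\left(8 \right)} + V{\left(B \right)} = 9 \left(-4\right) 8 - 11 = \left(-36\right) 8 - 11 = -288 - 11 = -299$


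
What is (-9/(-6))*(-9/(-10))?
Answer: 27/20 ≈ 1.3500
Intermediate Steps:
(-9/(-6))*(-9/(-10)) = (-9*(-1)/6)*(-9*(-1/10)) = -3*(-1/2)*(9/10) = (3/2)*(9/10) = 27/20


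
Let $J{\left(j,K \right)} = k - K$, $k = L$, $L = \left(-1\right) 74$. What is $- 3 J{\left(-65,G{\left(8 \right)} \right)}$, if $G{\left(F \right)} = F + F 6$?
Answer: $390$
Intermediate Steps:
$L = -74$
$k = -74$
$G{\left(F \right)} = 7 F$ ($G{\left(F \right)} = F + 6 F = 7 F$)
$J{\left(j,K \right)} = -74 - K$
$- 3 J{\left(-65,G{\left(8 \right)} \right)} = - 3 \left(-74 - 7 \cdot 8\right) = - 3 \left(-74 - 56\right) = \left(-3\right) \left(-130\right) = 390$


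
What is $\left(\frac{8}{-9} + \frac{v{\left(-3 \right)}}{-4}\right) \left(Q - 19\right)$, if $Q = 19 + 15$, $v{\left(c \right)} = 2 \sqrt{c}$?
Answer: $- \frac{40}{3} - \frac{15 i \sqrt{3}}{2} \approx -13.333 - 12.99 i$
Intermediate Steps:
$Q = 34$
$\left(\frac{8}{-9} + \frac{v{\left(-3 \right)}}{-4}\right) \left(Q - 19\right) = \left(\frac{8}{-9} + \frac{2 \sqrt{-3}}{-4}\right) \left(34 - 19\right) = \left(8 \left(- \frac{1}{9}\right) + 2 i \sqrt{3} \left(- \frac{1}{4}\right)\right) 15 = \left(- \frac{8}{9} + 2 i \sqrt{3} \left(- \frac{1}{4}\right)\right) 15 = \left(- \frac{8}{9} - \frac{i \sqrt{3}}{2}\right) 15 = - \frac{40}{3} - \frac{15 i \sqrt{3}}{2}$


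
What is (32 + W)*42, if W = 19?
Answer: 2142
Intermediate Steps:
(32 + W)*42 = (32 + 19)*42 = 51*42 = 2142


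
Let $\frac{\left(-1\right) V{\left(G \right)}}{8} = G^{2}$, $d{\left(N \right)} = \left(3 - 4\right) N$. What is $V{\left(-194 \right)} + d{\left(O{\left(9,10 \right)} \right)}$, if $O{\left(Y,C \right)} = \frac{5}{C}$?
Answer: $- \frac{602177}{2} \approx -3.0109 \cdot 10^{5}$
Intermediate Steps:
$d{\left(N \right)} = - N$
$V{\left(G \right)} = - 8 G^{2}$
$V{\left(-194 \right)} + d{\left(O{\left(9,10 \right)} \right)} = - 8 \left(-194\right)^{2} - \frac{5}{10} = \left(-8\right) 37636 - 5 \cdot \frac{1}{10} = -301088 - \frac{1}{2} = - \frac{602177}{2}$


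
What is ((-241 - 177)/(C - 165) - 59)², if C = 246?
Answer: 27008809/6561 ≈ 4116.6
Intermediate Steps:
((-241 - 177)/(C - 165) - 59)² = ((-241 - 177)/(246 - 165) - 59)² = (-418/81 - 59)² = (-5197/81)² = 27008809/6561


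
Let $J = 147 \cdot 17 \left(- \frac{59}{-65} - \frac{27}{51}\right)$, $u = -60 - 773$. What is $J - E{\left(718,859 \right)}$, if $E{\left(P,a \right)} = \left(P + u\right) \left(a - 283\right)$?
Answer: $\frac{4367046}{65} \approx 67185.0$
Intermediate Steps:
$u = -833$ ($u = -60 - 773 = -833$)
$E{\left(P,a \right)} = \left(-833 + P\right) \left(-283 + a\right)$ ($E{\left(P,a \right)} = \left(P - 833\right) \left(a - 283\right) = \left(-833 + P\right) \left(-283 + a\right)$)
$J = \frac{61446}{65}$ ($J = 2499 \left(\left(-59\right) \left(- \frac{1}{65}\right) - \frac{9}{17}\right) = 2499 \left(\frac{59}{65} - \frac{9}{17}\right) = 2499 \cdot \frac{418}{1105} = \frac{61446}{65} \approx 945.32$)
$J - E{\left(718,859 \right)} = \frac{61446}{65} - \left(235739 - 715547 - 203194 + 718 \cdot 859\right) = \frac{61446}{65} - \left(235739 - 715547 - 203194 + 616762\right) = \frac{61446}{65} - -66240 = \frac{61446}{65} + 66240 = \frac{4367046}{65}$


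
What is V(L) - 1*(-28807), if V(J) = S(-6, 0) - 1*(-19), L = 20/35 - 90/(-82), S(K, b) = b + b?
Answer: 28826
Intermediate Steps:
S(K, b) = 2*b
L = 479/287 (L = 20*(1/35) - 90*(-1/82) = 4/7 + 45/41 = 479/287 ≈ 1.6690)
V(J) = 19 (V(J) = 2*0 - 1*(-19) = 0 + 19 = 19)
V(L) - 1*(-28807) = 19 - 1*(-28807) = 19 + 28807 = 28826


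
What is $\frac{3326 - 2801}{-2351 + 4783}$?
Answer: $\frac{525}{2432} \approx 0.21587$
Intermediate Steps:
$\frac{3326 - 2801}{-2351 + 4783} = \frac{3326 - 2801}{2432} = \left(3326 - 2801\right) \frac{1}{2432} = 525 \cdot \frac{1}{2432} = \frac{525}{2432}$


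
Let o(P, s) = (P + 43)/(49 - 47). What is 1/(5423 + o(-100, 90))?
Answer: 2/10789 ≈ 0.00018537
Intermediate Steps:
o(P, s) = 43/2 + P/2 (o(P, s) = (43 + P)/2 = (43 + P)*(½) = 43/2 + P/2)
1/(5423 + o(-100, 90)) = 1/(5423 + (43/2 + (½)*(-100))) = 1/(5423 + (43/2 - 50)) = 1/(5423 - 57/2) = 1/(10789/2) = 2/10789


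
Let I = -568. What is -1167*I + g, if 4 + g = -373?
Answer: 662479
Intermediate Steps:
g = -377 (g = -4 - 373 = -377)
-1167*I + g = -1167*(-568) - 377 = 662856 - 377 = 662479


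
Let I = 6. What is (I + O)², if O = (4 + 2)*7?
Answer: 2304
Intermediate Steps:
O = 42 (O = 6*7 = 42)
(I + O)² = (6 + 42)² = 48² = 2304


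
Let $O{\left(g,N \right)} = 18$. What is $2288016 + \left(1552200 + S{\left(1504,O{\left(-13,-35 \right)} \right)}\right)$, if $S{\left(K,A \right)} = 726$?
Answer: $3840942$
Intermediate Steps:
$2288016 + \left(1552200 + S{\left(1504,O{\left(-13,-35 \right)} \right)}\right) = 2288016 + \left(1552200 + 726\right) = 2288016 + 1552926 = 3840942$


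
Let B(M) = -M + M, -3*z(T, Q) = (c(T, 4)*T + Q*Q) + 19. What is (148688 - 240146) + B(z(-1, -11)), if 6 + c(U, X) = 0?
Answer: -91458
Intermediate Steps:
c(U, X) = -6 (c(U, X) = -6 + 0 = -6)
z(T, Q) = -19/3 + 2*T - Q²/3 (z(T, Q) = -((-6*T + Q*Q) + 19)/3 = -((-6*T + Q²) + 19)/3 = -((Q² - 6*T) + 19)/3 = -(19 + Q² - 6*T)/3 = -19/3 + 2*T - Q²/3)
B(M) = 0
(148688 - 240146) + B(z(-1, -11)) = (148688 - 240146) + 0 = -91458 + 0 = -91458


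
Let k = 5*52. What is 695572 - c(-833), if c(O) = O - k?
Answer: 696665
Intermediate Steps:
k = 260
c(O) = -260 + O (c(O) = O - 1*260 = O - 260 = -260 + O)
695572 - c(-833) = 695572 - (-260 - 833) = 695572 - 1*(-1093) = 695572 + 1093 = 696665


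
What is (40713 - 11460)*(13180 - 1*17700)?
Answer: -132223560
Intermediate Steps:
(40713 - 11460)*(13180 - 1*17700) = 29253*(13180 - 17700) = 29253*(-4520) = -132223560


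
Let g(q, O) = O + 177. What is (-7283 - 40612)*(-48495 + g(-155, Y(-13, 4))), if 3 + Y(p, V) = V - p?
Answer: 2313520080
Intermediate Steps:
Y(p, V) = -3 + V - p (Y(p, V) = -3 + (V - p) = -3 + V - p)
g(q, O) = 177 + O
(-7283 - 40612)*(-48495 + g(-155, Y(-13, 4))) = (-7283 - 40612)*(-48495 + (177 + (-3 + 4 - 1*(-13)))) = -47895*(-48495 + (177 + (-3 + 4 + 13))) = -47895*(-48495 + (177 + 14)) = -47895*(-48495 + 191) = -47895*(-48304) = 2313520080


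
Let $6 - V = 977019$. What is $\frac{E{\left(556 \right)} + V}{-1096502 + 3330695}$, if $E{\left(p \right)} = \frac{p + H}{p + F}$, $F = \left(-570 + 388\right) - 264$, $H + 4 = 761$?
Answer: $- \frac{107470117}{245761230} \approx -0.43729$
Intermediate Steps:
$V = -977013$ ($V = 6 - 977019 = -977013$)
$H = 757$ ($H = -4 + 761 = 757$)
$F = -446$ ($F = -182 - 264 = -446$)
$E{\left(p \right)} = \frac{757 + p}{-446 + p}$ ($E{\left(p \right)} = \frac{p + 757}{p - 446} = \frac{757 + p}{-446 + p}$)
$\frac{E{\left(556 \right)} + V}{-1096502 + 3330695} = \frac{\frac{757 + 556}{-446 + 556} - 977013}{-1096502 + 3330695} = \frac{\frac{1}{110} \cdot 1313 - 977013}{2234193} = \left(\frac{1}{110} \cdot 1313 - 977013\right) \frac{1}{2234193} = \left(\frac{1313}{110} - 977013\right) \frac{1}{2234193} = \left(- \frac{107470117}{110}\right) \frac{1}{2234193} = - \frac{107470117}{245761230}$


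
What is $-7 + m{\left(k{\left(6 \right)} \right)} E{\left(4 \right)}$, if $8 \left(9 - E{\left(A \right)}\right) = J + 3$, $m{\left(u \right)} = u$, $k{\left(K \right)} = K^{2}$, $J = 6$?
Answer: $\frac{553}{2} \approx 276.5$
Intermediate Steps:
$E{\left(A \right)} = \frac{63}{8}$ ($E{\left(A \right)} = 9 - \frac{6 + 3}{8} = 9 - \frac{9}{8} = \frac{63}{8}$)
$-7 + m{\left(k{\left(6 \right)} \right)} E{\left(4 \right)} = -7 + 6^{2} \cdot \frac{63}{8} = -7 + 36 \cdot \frac{63}{8} = -7 + \frac{567}{2} = \frac{553}{2}$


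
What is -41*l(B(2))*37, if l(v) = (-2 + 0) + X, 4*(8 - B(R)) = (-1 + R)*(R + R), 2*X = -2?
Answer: 4551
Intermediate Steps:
X = -1 (X = (½)*(-2) = -1)
B(R) = 8 - R*(-1 + R)/2 (B(R) = 8 - (-1 + R)*(R + R)/4 = 8 - (-1 + R)*2*R/4 = 8 - R*(-1 + R)/2)
l(v) = -3 (l(v) = (-2 + 0) - 1 = -2 - 1 = -3)
-41*l(B(2))*37 = -41*(-3)*37 = 123*37 = 4551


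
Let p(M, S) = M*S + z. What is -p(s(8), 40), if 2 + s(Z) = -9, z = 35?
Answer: 405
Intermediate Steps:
s(Z) = -11 (s(Z) = -2 - 9 = -11)
p(M, S) = 35 + M*S (p(M, S) = M*S + 35 = 35 + M*S)
-p(s(8), 40) = -(35 - 11*40) = -(35 - 440) = -1*(-405) = 405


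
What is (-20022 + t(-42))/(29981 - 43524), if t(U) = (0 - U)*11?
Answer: 19560/13543 ≈ 1.4443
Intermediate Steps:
t(U) = -11*U (t(U) = -U*11 = -11*U)
(-20022 + t(-42))/(29981 - 43524) = (-20022 - 11*(-42))/(29981 - 43524) = (-20022 + 462)/(-13543) = -19560*(-1/13543) = 19560/13543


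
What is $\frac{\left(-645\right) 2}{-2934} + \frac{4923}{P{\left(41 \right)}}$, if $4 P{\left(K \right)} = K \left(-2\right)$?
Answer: $- \frac{4805879}{20049} \approx -239.71$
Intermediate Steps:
$P{\left(K \right)} = - \frac{K}{2}$ ($P{\left(K \right)} = \frac{K \left(-2\right)}{4} = \frac{\left(-2\right) K}{4} = - \frac{K}{2}$)
$\frac{\left(-645\right) 2}{-2934} + \frac{4923}{P{\left(41 \right)}} = \frac{\left(-645\right) 2}{-2934} + \frac{4923}{\left(- \frac{1}{2}\right) 41} = \left(-1290\right) \left(- \frac{1}{2934}\right) + \frac{4923}{- \frac{41}{2}} = \frac{215}{489} + 4923 \left(- \frac{2}{41}\right) = \frac{215}{489} - \frac{9846}{41} = - \frac{4805879}{20049}$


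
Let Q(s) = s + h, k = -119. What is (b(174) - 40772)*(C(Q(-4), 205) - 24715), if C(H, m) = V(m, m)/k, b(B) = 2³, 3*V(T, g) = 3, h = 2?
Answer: 119890429704/119 ≈ 1.0075e+9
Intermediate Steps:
V(T, g) = 1 (V(T, g) = (⅓)*3 = 1)
Q(s) = 2 + s (Q(s) = s + 2 = 2 + s)
b(B) = 8
C(H, m) = -1/119 (C(H, m) = 1/(-119) = 1*(-1/119) = -1/119)
(b(174) - 40772)*(C(Q(-4), 205) - 24715) = (8 - 40772)*(-1/119 - 24715) = -40764*(-2941086/119) = 119890429704/119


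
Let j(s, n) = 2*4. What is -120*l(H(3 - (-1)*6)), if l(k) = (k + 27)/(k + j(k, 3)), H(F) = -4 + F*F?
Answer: -2496/17 ≈ -146.82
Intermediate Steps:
j(s, n) = 8
H(F) = -4 + F²
l(k) = (27 + k)/(8 + k) (l(k) = (k + 27)/(k + 8) = (27 + k)/(8 + k))
-120*l(H(3 - (-1)*6)) = -120*(27 + (-4 + (3 - (-1)*6)²))/(8 + (-4 + (3 - (-1)*6)²)) = -120*(27 + (-4 + (3 - 1*(-6))²))/(8 + (-4 + (3 - 1*(-6))²)) = -120*(27 + (-4 + (3 + 6)²))/(8 + (-4 + (3 + 6)²)) = -120*(27 + (-4 + 9²))/(8 + (-4 + 9²)) = -120*(27 + (-4 + 81))/(8 + (-4 + 81)) = -120*(27 + 77)/(8 + 77) = -120*104/85 = -2496/17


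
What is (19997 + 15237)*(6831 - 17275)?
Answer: -367983896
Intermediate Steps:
(19997 + 15237)*(6831 - 17275) = 35234*(-10444) = -367983896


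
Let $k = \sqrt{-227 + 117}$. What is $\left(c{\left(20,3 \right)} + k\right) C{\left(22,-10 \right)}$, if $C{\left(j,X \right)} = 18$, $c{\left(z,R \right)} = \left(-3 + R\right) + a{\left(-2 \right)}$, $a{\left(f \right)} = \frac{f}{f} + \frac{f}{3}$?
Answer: $6 + 18 i \sqrt{110} \approx 6.0 + 188.79 i$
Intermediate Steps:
$a{\left(f \right)} = 1 + \frac{f}{3}$ ($a{\left(f \right)} = 1 + f \frac{1}{3} = 1 + \frac{f}{3}$)
$c{\left(z,R \right)} = - \frac{8}{3} + R$ ($c{\left(z,R \right)} = \left(-3 + R\right) + \left(1 + \frac{1}{3} \left(-2\right)\right) = \left(-3 + R\right) + \left(1 - \frac{2}{3}\right) = \left(-3 + R\right) + \frac{1}{3} = - \frac{8}{3} + R$)
$k = i \sqrt{110}$ ($k = \sqrt{-110} = i \sqrt{110} \approx 10.488 i$)
$\left(c{\left(20,3 \right)} + k\right) C{\left(22,-10 \right)} = \left(\left(- \frac{8}{3} + 3\right) + i \sqrt{110}\right) 18 = \left(\frac{1}{3} + i \sqrt{110}\right) 18 = 6 + 18 i \sqrt{110}$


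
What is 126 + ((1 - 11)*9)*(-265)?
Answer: 23976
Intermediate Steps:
126 + ((1 - 11)*9)*(-265) = 126 - 10*9*(-265) = 126 - 90*(-265) = 126 + 23850 = 23976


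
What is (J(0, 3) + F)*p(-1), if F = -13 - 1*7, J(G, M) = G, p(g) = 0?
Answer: 0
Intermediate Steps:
F = -20 (F = -13 - 7 = -20)
(J(0, 3) + F)*p(-1) = (0 - 20)*0 = -20*0 = 0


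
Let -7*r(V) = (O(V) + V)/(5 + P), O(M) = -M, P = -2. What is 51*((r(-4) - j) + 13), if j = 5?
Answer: 408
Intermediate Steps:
r(V) = 0 (r(V) = -(-V + V)/(7*(5 - 2)) = -0/3 = -1/7*0 = 0)
51*((r(-4) - j) + 13) = 51*((0 - 1*5) + 13) = 51*((0 - 5) + 13) = 51*(-5 + 13) = 51*8 = 408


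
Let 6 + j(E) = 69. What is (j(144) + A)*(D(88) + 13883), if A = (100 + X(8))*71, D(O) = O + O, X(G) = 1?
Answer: 101702806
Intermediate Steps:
j(E) = 63 (j(E) = -6 + 69 = 63)
D(O) = 2*O
A = 7171 (A = (100 + 1)*71 = 101*71 = 7171)
(j(144) + A)*(D(88) + 13883) = (63 + 7171)*(2*88 + 13883) = 7234*(176 + 13883) = 7234*14059 = 101702806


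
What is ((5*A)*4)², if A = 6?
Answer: 14400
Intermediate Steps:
((5*A)*4)² = ((5*6)*4)² = (30*4)² = 120² = 14400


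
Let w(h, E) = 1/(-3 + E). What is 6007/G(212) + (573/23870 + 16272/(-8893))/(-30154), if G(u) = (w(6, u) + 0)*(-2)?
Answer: -4018089111972950459/6400967790140 ≈ -6.2773e+5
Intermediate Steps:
G(u) = -2/(-3 + u) (G(u) = (1/(-3 + u) + 0)*(-2) = -2/(-3 + u))
6007/G(212) + (573/23870 + 16272/(-8893))/(-30154) = 6007/((-2/(-3 + 212))) + (573/23870 + 16272/(-8893))/(-30154) = 6007/((-2/209)) + (573*(1/23870) + 16272*(-1/8893))*(-1/30154) = 6007/((-2*1/209)) + (573/23870 - 16272/8893)*(-1/30154) = 6007/(-2/209) - 383316951/212275910*(-1/30154) = 6007*(-209/2) + 383316951/6400967790140 = -1255463/2 + 383316951/6400967790140 = -4018089111972950459/6400967790140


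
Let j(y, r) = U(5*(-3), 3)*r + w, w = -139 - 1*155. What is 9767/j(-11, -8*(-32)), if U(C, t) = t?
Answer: 9767/474 ≈ 20.605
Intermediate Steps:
w = -294 (w = -139 - 155 = -294)
j(y, r) = -294 + 3*r (j(y, r) = 3*r - 294 = -294 + 3*r)
9767/j(-11, -8*(-32)) = 9767/(-294 + 3*(-8*(-32))) = 9767/(-294 + 3*256) = 9767/(-294 + 768) = 9767/474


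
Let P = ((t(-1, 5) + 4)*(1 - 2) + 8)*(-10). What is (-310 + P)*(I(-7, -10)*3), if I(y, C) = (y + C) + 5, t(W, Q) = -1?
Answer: 12960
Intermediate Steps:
I(y, C) = 5 + C + y (I(y, C) = (C + y) + 5 = 5 + C + y)
P = -50 (P = ((-1 + 4)*(1 - 2) + 8)*(-10) = (3*(-1) + 8)*(-10) = (-3 + 8)*(-10) = 5*(-10) = -50)
(-310 + P)*(I(-7, -10)*3) = (-310 - 50)*((5 - 10 - 7)*3) = -(-4320)*3 = -360*(-36) = 12960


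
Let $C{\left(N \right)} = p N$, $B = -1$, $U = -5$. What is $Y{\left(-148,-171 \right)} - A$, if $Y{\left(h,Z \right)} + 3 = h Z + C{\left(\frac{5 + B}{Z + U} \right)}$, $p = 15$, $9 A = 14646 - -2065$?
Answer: $\frac{9285361}{396} \approx 23448.0$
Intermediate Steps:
$A = \frac{16711}{9}$ ($A = \frac{14646 - -2065}{9} = \frac{14646 + 2065}{9} = \frac{1}{9} \cdot 16711 = \frac{16711}{9} \approx 1856.8$)
$C{\left(N \right)} = 15 N$
$Y{\left(h,Z \right)} = -3 + \frac{60}{-5 + Z} + Z h$ ($Y{\left(h,Z \right)} = -3 + \left(h Z + 15 \frac{5 - 1}{Z - 5}\right) = -3 + \left(Z h + 15 \frac{4}{-5 + Z}\right) = -3 + \left(Z h + \frac{60}{-5 + Z}\right) = -3 + \left(\frac{60}{-5 + Z} + Z h\right) = -3 + \frac{60}{-5 + Z} + Z h$)
$Y{\left(-148,-171 \right)} - A = \frac{60 + \left(-5 - 171\right) \left(-3 - -25308\right)}{-5 - 171} - \frac{16711}{9} = \frac{60 - 176 \left(-3 + 25308\right)}{-176} - \frac{16711}{9} = - \frac{60 - 4453680}{176} - \frac{16711}{9} = \left(- \frac{1}{176}\right) \left(-4453620\right) - \frac{16711}{9} = \frac{1113405}{44} - \frac{16711}{9} = \frac{9285361}{396}$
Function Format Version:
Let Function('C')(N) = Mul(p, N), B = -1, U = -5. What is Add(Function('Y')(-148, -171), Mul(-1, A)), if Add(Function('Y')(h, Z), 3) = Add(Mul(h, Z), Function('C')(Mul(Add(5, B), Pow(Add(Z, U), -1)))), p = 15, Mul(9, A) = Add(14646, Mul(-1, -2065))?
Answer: Rational(9285361, 396) ≈ 23448.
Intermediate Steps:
A = Rational(16711, 9) (A = Mul(Rational(1, 9), Add(14646, Mul(-1, -2065))) = Mul(Rational(1, 9), Add(14646, 2065)) = Mul(Rational(1, 9), 16711) = Rational(16711, 9) ≈ 1856.8)
Function('C')(N) = Mul(15, N)
Function('Y')(h, Z) = Add(-3, Mul(60, Pow(Add(-5, Z), -1)), Mul(Z, h)) (Function('Y')(h, Z) = Add(-3, Add(Mul(h, Z), Mul(15, Mul(Add(5, -1), Pow(Add(Z, -5), -1))))) = Add(-3, Add(Mul(Z, h), Mul(15, Mul(4, Pow(Add(-5, Z), -1))))) = Add(-3, Add(Mul(Z, h), Mul(60, Pow(Add(-5, Z), -1)))) = Add(-3, Add(Mul(60, Pow(Add(-5, Z), -1)), Mul(Z, h))) = Add(-3, Mul(60, Pow(Add(-5, Z), -1)), Mul(Z, h)))
Add(Function('Y')(-148, -171), Mul(-1, A)) = Add(Mul(Pow(Add(-5, -171), -1), Add(60, Mul(Add(-5, -171), Add(-3, Mul(-171, -148))))), Mul(-1, Rational(16711, 9))) = Add(Mul(Pow(-176, -1), Add(60, Mul(-176, Add(-3, 25308)))), Rational(-16711, 9)) = Add(Mul(Rational(-1, 176), Add(60, Mul(-176, 25305))), Rational(-16711, 9)) = Add(Mul(Rational(-1, 176), Add(60, -4453680)), Rational(-16711, 9)) = Add(Mul(Rational(-1, 176), -4453620), Rational(-16711, 9)) = Add(Rational(1113405, 44), Rational(-16711, 9)) = Rational(9285361, 396)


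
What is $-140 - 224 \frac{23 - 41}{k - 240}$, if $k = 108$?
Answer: $- \frac{1876}{11} \approx -170.55$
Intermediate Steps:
$-140 - 224 \frac{23 - 41}{k - 240} = -140 - 224 \frac{23 - 41}{108 - 240} = -140 - 224 \left(- \frac{18}{-132}\right) = -140 - 224 \left(\left(-18\right) \left(- \frac{1}{132}\right)\right) = -140 - \frac{336}{11} = - \frac{1876}{11}$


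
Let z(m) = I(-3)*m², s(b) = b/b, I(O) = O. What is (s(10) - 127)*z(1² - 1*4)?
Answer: 3402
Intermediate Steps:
s(b) = 1
z(m) = -3*m²
(s(10) - 127)*z(1² - 1*4) = (1 - 127)*(-3*(1² - 1*4)²) = -(-378)*(1 - 4)² = -(-378)*(-3)² = -(-378)*9 = -126*(-27) = 3402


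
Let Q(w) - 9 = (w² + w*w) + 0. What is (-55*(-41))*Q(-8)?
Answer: 308935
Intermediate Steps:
Q(w) = 9 + 2*w² (Q(w) = 9 + ((w² + w*w) + 0) = 9 + ((w² + w²) + 0) = 9 + (2*w² + 0) = 9 + 2*w²)
(-55*(-41))*Q(-8) = (-55*(-41))*(9 + 2*(-8)²) = 2255*(9 + 2*64) = 2255*(9 + 128) = 2255*137 = 308935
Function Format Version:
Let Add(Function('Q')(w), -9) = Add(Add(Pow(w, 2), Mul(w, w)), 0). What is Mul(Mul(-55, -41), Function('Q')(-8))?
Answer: 308935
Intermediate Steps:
Function('Q')(w) = Add(9, Mul(2, Pow(w, 2))) (Function('Q')(w) = Add(9, Add(Add(Pow(w, 2), Mul(w, w)), 0)) = Add(9, Add(Add(Pow(w, 2), Pow(w, 2)), 0)) = Add(9, Add(Mul(2, Pow(w, 2)), 0)) = Add(9, Mul(2, Pow(w, 2))))
Mul(Mul(-55, -41), Function('Q')(-8)) = Mul(Mul(-55, -41), Add(9, Mul(2, Pow(-8, 2)))) = Mul(2255, Add(9, Mul(2, 64))) = Mul(2255, Add(9, 128)) = Mul(2255, 137) = 308935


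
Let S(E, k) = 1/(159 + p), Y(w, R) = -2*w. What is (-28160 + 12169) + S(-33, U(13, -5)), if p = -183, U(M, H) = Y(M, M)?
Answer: -383785/24 ≈ -15991.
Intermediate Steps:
U(M, H) = -2*M
S(E, k) = -1/24 (S(E, k) = 1/(159 - 183) = 1/(-24) = -1/24)
(-28160 + 12169) + S(-33, U(13, -5)) = (-28160 + 12169) - 1/24 = -15991 - 1/24 = -383785/24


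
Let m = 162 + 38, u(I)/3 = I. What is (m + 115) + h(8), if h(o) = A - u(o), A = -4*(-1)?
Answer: 295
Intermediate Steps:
u(I) = 3*I
m = 200
A = 4
h(o) = 4 - 3*o
(m + 115) + h(8) = (200 + 115) + (4 - 3*8) = 315 + (4 - 24) = 315 - 20 = 295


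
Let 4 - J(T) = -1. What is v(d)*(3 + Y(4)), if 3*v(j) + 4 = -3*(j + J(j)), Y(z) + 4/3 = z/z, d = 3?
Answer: -224/9 ≈ -24.889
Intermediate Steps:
J(T) = 5 (J(T) = 4 - 1*(-1) = 4 + 1 = 5)
Y(z) = -1/3 (Y(z) = -4/3 + z/z = -4/3 + 1 = -1/3)
v(j) = -19/3 - j (v(j) = -4/3 + (-3*(j + 5))/3 = -4/3 + (-3*(5 + j))/3 = -4/3 + (-15 - 3*j)/3 = -4/3 + (-5 - j) = -19/3 - j)
v(d)*(3 + Y(4)) = (-19/3 - 1*3)*(3 - 1/3) = (-19/3 - 3)*(8/3) = -28/3*8/3 = -224/9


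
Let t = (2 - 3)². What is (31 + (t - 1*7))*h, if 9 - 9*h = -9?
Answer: 50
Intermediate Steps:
t = 1 (t = (-1)² = 1)
h = 2 (h = 1 - ⅑*(-9) = 1 + 1 = 2)
(31 + (t - 1*7))*h = (31 + (1 - 1*7))*2 = (31 + (1 - 7))*2 = (31 - 6)*2 = 25*2 = 50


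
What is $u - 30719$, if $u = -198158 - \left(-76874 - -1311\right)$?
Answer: $-153314$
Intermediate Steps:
$u = -122595$ ($u = -198158 - \left(-76874 + 1311\right) = -198158 - -75563 = -198158 + 75563 = -122595$)
$u - 30719 = -122595 - 30719 = -153314$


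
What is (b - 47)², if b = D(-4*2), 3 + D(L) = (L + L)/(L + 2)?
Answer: 20164/9 ≈ 2240.4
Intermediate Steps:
D(L) = -3 + 2*L/(2 + L) (D(L) = -3 + (L + L)/(L + 2) = -3 + (2*L)/(2 + L) = -3 + 2*L/(2 + L))
b = -⅓ (b = (-6 - (-4)*2)/(2 - 4*2) = (-6 - 1*(-8))/(2 - 8) = (-6 + 8)/(-6) = -⅙*2 = -⅓ ≈ -0.33333)
(b - 47)² = (-⅓ - 47)² = (-142/3)² = 20164/9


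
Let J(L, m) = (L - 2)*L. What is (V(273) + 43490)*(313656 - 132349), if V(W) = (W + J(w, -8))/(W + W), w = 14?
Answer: 205014884627/26 ≈ 7.8852e+9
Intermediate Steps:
J(L, m) = L*(-2 + L) (J(L, m) = (-2 + L)*L = L*(-2 + L))
V(W) = (168 + W)/(2*W) (V(W) = (W + 14*(-2 + 14))/(W + W) = (W + 14*12)/((2*W)) = (W + 168)*(1/(2*W)) = (168 + W)*(1/(2*W)) = (168 + W)/(2*W))
(V(273) + 43490)*(313656 - 132349) = ((1/2)*(168 + 273)/273 + 43490)*(313656 - 132349) = ((1/2)*(1/273)*441 + 43490)*181307 = (21/26 + 43490)*181307 = (1130761/26)*181307 = 205014884627/26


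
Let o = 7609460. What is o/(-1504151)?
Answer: -7609460/1504151 ≈ -5.0590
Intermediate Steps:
o/(-1504151) = 7609460/(-1504151) = 7609460*(-1/1504151) = -7609460/1504151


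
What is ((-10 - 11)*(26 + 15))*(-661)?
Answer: 569121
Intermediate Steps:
((-10 - 11)*(26 + 15))*(-661) = -21*41*(-661) = -861*(-661) = 569121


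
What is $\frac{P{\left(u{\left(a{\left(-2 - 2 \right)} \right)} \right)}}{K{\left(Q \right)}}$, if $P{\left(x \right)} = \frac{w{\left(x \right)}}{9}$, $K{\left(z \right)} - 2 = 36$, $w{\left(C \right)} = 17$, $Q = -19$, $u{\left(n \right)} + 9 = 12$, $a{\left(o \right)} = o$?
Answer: $\frac{17}{342} \approx 0.049708$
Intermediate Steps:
$u{\left(n \right)} = 3$ ($u{\left(n \right)} = -9 + 12 = 3$)
$K{\left(z \right)} = 38$ ($K{\left(z \right)} = 2 + 36 = 38$)
$P{\left(x \right)} = \frac{17}{9}$
$\frac{P{\left(u{\left(a{\left(-2 - 2 \right)} \right)} \right)}}{K{\left(Q \right)}} = \frac{17}{9 \cdot 38} = \frac{17}{9} \cdot \frac{1}{38} = \frac{17}{342}$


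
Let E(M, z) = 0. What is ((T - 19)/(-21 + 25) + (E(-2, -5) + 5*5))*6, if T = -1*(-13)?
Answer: 141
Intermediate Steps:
T = 13
((T - 19)/(-21 + 25) + (E(-2, -5) + 5*5))*6 = ((13 - 19)/(-21 + 25) + (0 + 5*5))*6 = (-6/4 + (0 + 25))*6 = (-6*¼ + 25)*6 = (-3/2 + 25)*6 = (47/2)*6 = 141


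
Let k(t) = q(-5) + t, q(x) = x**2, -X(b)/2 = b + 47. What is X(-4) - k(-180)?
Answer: 69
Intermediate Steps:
X(b) = -94 - 2*b (X(b) = -2*(b + 47) = -2*(47 + b) = -94 - 2*b)
k(t) = 25 + t (k(t) = (-5)**2 + t = 25 + t)
X(-4) - k(-180) = (-94 - 2*(-4)) - (25 - 180) = (-94 + 8) - 1*(-155) = -86 + 155 = 69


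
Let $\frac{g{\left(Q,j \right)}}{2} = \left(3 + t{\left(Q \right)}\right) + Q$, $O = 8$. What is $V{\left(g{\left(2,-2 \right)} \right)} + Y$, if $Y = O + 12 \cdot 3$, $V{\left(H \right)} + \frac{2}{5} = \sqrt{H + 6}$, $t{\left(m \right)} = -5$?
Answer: $\frac{218}{5} + \sqrt{6} \approx 46.049$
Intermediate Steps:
$g{\left(Q,j \right)} = -4 + 2 Q$ ($g{\left(Q,j \right)} = 2 \left(\left(3 - 5\right) + Q\right) = 2 \left(-2 + Q\right) = -4 + 2 Q$)
$V{\left(H \right)} = - \frac{2}{5} + \sqrt{6 + H}$ ($V{\left(H \right)} = - \frac{2}{5} + \sqrt{H + 6} = - \frac{2}{5} + \sqrt{6 + H}$)
$Y = 44$ ($Y = 8 + 12 \cdot 3 = 8 + 36 = 44$)
$V{\left(g{\left(2,-2 \right)} \right)} + Y = \left(- \frac{2}{5} + \sqrt{6 + \left(-4 + 2 \cdot 2\right)}\right) + 44 = \left(- \frac{2}{5} + \sqrt{6 + \left(-4 + 4\right)}\right) + 44 = \left(- \frac{2}{5} + \sqrt{6 + 0}\right) + 44 = \left(- \frac{2}{5} + \sqrt{6}\right) + 44 = \frac{218}{5} + \sqrt{6}$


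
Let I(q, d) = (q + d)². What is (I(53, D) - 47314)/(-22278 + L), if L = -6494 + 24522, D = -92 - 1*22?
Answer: 43593/4250 ≈ 10.257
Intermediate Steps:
D = -114 (D = -92 - 22 = -114)
L = 18028
I(q, d) = (d + q)²
(I(53, D) - 47314)/(-22278 + L) = ((-114 + 53)² - 47314)/(-22278 + 18028) = ((-61)² - 47314)/(-4250) = (3721 - 47314)*(-1/4250) = -43593*(-1/4250) = 43593/4250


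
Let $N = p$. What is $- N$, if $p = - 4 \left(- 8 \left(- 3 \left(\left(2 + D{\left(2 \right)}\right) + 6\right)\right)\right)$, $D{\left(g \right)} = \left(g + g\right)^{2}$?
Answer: $2304$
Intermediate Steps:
$D{\left(g \right)} = 4 g^{2}$ ($D{\left(g \right)} = \left(2 g\right)^{2} = 4 g^{2}$)
$p = -2304$ ($p = - 4 \left(- 8 \left(- 3 \left(\left(2 + 4 \cdot 2^{2}\right) + 6\right)\right)\right) = - 4 \left(- 8 \left(- 3 \left(\left(2 + 4 \cdot 4\right) + 6\right)\right)\right) = - 4 \left(- 8 \left(- 3 \left(\left(2 + 16\right) + 6\right)\right)\right) = - 4 \left(- 8 \left(- 3 \left(18 + 6\right)\right)\right) = - 4 \left(- 8 \left(\left(-3\right) 24\right)\right) = - 4 \left(\left(-8\right) \left(-72\right)\right) = \left(-4\right) 576 = -2304$)
$N = -2304$
$- N = \left(-1\right) \left(-2304\right) = 2304$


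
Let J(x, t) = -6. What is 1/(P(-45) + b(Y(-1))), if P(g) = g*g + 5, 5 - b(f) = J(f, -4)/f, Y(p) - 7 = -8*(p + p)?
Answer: 23/46811 ≈ 0.00049134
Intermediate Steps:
Y(p) = 7 - 16*p (Y(p) = 7 - 8*(p + p) = 7 - 16*p)
b(f) = 5 + 6/f (b(f) = 5 - (-6)/f = 5 + 6/f)
P(g) = 5 + g**2 (P(g) = g**2 + 5 = 5 + g**2)
1/(P(-45) + b(Y(-1))) = 1/((5 + (-45)**2) + (5 + 6/(7 - 16*(-1)))) = 1/((5 + 2025) + (5 + 6/(7 + 16))) = 1/(2030 + (5 + 6/23)) = 1/(2030 + 121/23) = 1/(46811/23) = 23/46811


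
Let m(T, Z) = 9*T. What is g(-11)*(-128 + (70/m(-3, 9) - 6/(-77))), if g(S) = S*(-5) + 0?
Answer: -1356700/189 ≈ -7178.3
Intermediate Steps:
g(S) = -5*S (g(S) = -5*S + 0 = -5*S)
g(-11)*(-128 + (70/m(-3, 9) - 6/(-77))) = (-5*(-11))*(-128 + (70/((9*(-3))) - 6/(-77))) = 55*(-128 + (70/(-27) - 6*(-1/77))) = 55*(-128 + (70*(-1/27) + 6/77)) = 55*(-128 + (-70/27 + 6/77)) = 55*(-128 - 5228/2079) = 55*(-271340/2079) = -1356700/189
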